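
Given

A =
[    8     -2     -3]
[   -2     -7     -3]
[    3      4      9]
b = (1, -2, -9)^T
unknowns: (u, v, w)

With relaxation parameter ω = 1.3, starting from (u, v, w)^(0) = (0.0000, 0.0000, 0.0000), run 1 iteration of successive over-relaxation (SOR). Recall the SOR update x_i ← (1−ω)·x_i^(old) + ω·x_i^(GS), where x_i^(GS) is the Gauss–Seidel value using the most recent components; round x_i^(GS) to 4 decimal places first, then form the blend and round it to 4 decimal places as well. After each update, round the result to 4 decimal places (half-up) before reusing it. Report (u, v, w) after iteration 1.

Iteration 1:
  u: GS value = (1 - (-2)·0.0000 - (-3)·0.0000) / (8) = 0.1250;  u ← (1−ω)·0.0000 + ω·0.1250 = 0.1625
  v: GS value = (-2 - (-2)·0.1625 - (-3)·0.0000) / (-7) = 0.2393;  v ← (1−ω)·0.0000 + ω·0.2393 = 0.3111
  w: GS value = (-9 - (3)·0.1625 - (4)·0.3111) / (9) = -1.1924;  w ← (1−ω)·0.0000 + ω·-1.1924 = -1.5501

(0.1625, 0.3111, -1.5501)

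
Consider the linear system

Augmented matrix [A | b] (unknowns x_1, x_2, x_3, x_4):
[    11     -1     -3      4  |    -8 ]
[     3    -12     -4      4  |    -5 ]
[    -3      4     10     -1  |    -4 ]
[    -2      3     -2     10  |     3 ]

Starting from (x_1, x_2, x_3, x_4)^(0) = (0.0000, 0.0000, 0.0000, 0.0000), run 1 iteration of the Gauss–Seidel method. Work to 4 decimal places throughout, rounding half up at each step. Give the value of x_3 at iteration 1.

Iteration 1:
  x_1 = (-8 - (-1)·0.0000 - (-3)·0.0000 - (4)·0.0000) / (11) = -0.7273
  x_2 = (-5 - (3)·-0.7273 - (-4)·0.0000 - (4)·0.0000) / (-12) = 0.2348
  x_3 = (-4 - (-3)·-0.7273 - (4)·0.2348 - (-1)·0.0000) / (10) = -0.7121
  x_4 = (3 - (-2)·-0.7273 - (3)·0.2348 - (-2)·-0.7121) / (10) = -0.0583

-0.7121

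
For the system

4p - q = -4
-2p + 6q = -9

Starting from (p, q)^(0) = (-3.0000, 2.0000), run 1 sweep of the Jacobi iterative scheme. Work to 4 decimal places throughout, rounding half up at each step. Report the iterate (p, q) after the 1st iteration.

(-0.5000, -2.5000)

Iteration 1:
  p = (-4 - (-1)·2.0000) / (4) = -0.5000
  q = (-9 - (-2)·-3.0000) / (6) = -2.5000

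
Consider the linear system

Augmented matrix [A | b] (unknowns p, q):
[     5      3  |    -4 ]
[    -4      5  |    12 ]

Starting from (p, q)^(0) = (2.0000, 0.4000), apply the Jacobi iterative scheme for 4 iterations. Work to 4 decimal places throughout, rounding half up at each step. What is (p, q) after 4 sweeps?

Iteration 1:
  p = (-4 - (3)·0.4000) / (5) = -1.0400
  q = (12 - (-4)·2.0000) / (5) = 4.0000
Iteration 2:
  p = (-4 - (3)·4.0000) / (5) = -3.2000
  q = (12 - (-4)·-1.0400) / (5) = 1.5680
Iteration 3:
  p = (-4 - (3)·1.5680) / (5) = -1.7408
  q = (12 - (-4)·-3.2000) / (5) = -0.1600
Iteration 4:
  p = (-4 - (3)·-0.1600) / (5) = -0.7040
  q = (12 - (-4)·-1.7408) / (5) = 1.0074

(-0.7040, 1.0074)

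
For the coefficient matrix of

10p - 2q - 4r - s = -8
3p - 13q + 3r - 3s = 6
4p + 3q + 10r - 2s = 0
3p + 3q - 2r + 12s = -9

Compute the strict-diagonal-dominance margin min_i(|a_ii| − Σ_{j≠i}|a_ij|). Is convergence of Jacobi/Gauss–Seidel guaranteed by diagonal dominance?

1

row 1: |10| − (2+4+1) = 3
row 2: |-13| − (3+3+3) = 4
row 3: |10| − (4+3+2) = 1
row 4: |12| − (3+3+2) = 4
minimum over rows = 1 → strictly diagonally dominant (convergence guaranteed)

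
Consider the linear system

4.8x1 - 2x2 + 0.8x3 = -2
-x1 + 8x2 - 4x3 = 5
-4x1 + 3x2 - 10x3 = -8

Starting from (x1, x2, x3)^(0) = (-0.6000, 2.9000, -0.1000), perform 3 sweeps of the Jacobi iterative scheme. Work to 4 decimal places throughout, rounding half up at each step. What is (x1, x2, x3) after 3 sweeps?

Iteration 1:
  x1 = (-2 - (-2)·2.9000 - (0.8)·-0.1000) / (4.8) = 0.8083
  x2 = (5 - (-1)·-0.6000 - (-4)·-0.1000) / (8) = 0.5000
  x3 = (-8 - (-4)·-0.6000 - (3)·2.9000) / (-10) = 1.9100
Iteration 2:
  x1 = (-2 - (-2)·0.5000 - (0.8)·1.9100) / (4.8) = -0.5267
  x2 = (5 - (-1)·0.8083 - (-4)·1.9100) / (8) = 1.6810
  x3 = (-8 - (-4)·0.8083 - (3)·0.5000) / (-10) = 0.6267
Iteration 3:
  x1 = (-2 - (-2)·1.6810 - (0.8)·0.6267) / (4.8) = 0.1793
  x2 = (5 - (-1)·-0.5267 - (-4)·0.6267) / (8) = 0.8725
  x3 = (-8 - (-4)·-0.5267 - (3)·1.6810) / (-10) = 1.5150

(0.1793, 0.8725, 1.5150)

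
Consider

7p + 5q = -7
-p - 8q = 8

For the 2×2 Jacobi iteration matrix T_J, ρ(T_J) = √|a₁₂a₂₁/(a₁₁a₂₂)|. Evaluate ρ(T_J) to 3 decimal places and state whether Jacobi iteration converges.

0.299

a₁₂a₂₁/(a₁₁a₂₂) = (5)·(-1) / ((7)·(-8)) = 0.089286
ρ = √|0.089286| = √0.089286 = 0.299
ρ < 1, so Jacobi converges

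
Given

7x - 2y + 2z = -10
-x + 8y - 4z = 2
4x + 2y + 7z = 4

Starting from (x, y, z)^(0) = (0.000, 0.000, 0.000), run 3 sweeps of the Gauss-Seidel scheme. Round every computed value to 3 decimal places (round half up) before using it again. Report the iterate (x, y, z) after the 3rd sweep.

(-1.625, 0.745, 1.287)

Iteration 1:
  x = (-10 - (-2)·0.000 - (2)·0.000) / (7) = -1.429
  y = (2 - (-1)·-1.429 - (-4)·0.000) / (8) = 0.071
  z = (4 - (4)·-1.429 - (2)·0.071) / (7) = 1.368
Iteration 2:
  x = (-10 - (-2)·0.071 - (2)·1.368) / (7) = -1.799
  y = (2 - (-1)·-1.799 - (-4)·1.368) / (8) = 0.709
  z = (4 - (4)·-1.799 - (2)·0.709) / (7) = 1.397
Iteration 3:
  x = (-10 - (-2)·0.709 - (2)·1.397) / (7) = -1.625
  y = (2 - (-1)·-1.625 - (-4)·1.397) / (8) = 0.745
  z = (4 - (4)·-1.625 - (2)·0.745) / (7) = 1.287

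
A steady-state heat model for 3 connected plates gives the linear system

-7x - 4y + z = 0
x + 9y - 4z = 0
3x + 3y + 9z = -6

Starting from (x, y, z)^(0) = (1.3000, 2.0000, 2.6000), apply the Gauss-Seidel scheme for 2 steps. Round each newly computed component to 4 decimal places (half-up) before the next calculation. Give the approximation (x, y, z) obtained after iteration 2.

(-0.8269, -0.2740, -0.2997)

Iteration 1:
  x = (0 - (-4)·2.0000 - (1)·2.6000) / (-7) = -0.7714
  y = (0 - (1)·-0.7714 - (-4)·2.6000) / (9) = 1.2413
  z = (-6 - (3)·-0.7714 - (3)·1.2413) / (9) = -0.8233
Iteration 2:
  x = (0 - (-4)·1.2413 - (1)·-0.8233) / (-7) = -0.8269
  y = (0 - (1)·-0.8269 - (-4)·-0.8233) / (9) = -0.2740
  z = (-6 - (3)·-0.8269 - (3)·-0.2740) / (9) = -0.2997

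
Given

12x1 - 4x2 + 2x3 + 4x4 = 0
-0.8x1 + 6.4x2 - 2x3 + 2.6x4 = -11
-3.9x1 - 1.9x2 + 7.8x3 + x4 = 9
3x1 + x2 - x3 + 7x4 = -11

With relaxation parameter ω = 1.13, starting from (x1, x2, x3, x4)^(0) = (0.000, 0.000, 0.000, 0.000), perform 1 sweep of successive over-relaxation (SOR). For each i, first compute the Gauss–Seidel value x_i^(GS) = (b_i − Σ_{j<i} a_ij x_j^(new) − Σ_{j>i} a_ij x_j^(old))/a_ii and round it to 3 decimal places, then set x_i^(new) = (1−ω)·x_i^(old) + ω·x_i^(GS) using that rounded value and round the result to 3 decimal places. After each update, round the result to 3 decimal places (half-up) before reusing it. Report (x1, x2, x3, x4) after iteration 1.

(0.000, -1.942, 0.770, -1.338)

Iteration 1:
  x1: GS value = (0 - (-4)·0.000 - (2)·0.000 - (4)·0.000) / (12) = 0.000;  x1 ← (1−ω)·0.000 + ω·0.000 = 0.000
  x2: GS value = (-11 - (-0.8)·0.000 - (-2)·0.000 - (2.6)·0.000) / (6.4) = -1.719;  x2 ← (1−ω)·0.000 + ω·-1.719 = -1.942
  x3: GS value = (9 - (-3.9)·0.000 - (-1.9)·-1.942 - (1)·0.000) / (7.8) = 0.681;  x3 ← (1−ω)·0.000 + ω·0.681 = 0.770
  x4: GS value = (-11 - (3)·0.000 - (1)·-1.942 - (-1)·0.770) / (7) = -1.184;  x4 ← (1−ω)·0.000 + ω·-1.184 = -1.338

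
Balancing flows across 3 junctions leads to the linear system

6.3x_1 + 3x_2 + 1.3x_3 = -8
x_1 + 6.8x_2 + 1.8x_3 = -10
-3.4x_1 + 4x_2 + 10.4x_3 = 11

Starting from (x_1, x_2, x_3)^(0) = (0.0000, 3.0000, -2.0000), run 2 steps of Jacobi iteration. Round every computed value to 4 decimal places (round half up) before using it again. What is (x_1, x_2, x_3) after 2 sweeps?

(-0.8018, -1.1090, 0.6724)

Iteration 1:
  x_1 = (-8 - (3)·3.0000 - (1.3)·-2.0000) / (6.3) = -2.2857
  x_2 = (-10 - (1)·0.0000 - (1.8)·-2.0000) / (6.8) = -0.9412
  x_3 = (11 - (-3.4)·0.0000 - (4)·3.0000) / (10.4) = -0.0962
Iteration 2:
  x_1 = (-8 - (3)·-0.9412 - (1.3)·-0.0962) / (6.3) = -0.8018
  x_2 = (-10 - (1)·-2.2857 - (1.8)·-0.0962) / (6.8) = -1.1090
  x_3 = (11 - (-3.4)·-2.2857 - (4)·-0.9412) / (10.4) = 0.6724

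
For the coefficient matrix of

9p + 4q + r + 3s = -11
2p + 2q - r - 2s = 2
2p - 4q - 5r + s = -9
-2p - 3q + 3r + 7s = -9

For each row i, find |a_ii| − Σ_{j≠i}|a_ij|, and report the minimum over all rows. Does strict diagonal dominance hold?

-3

row 1: |9| − (4+1+3) = 1
row 2: |2| − (2+1+2) = -3
row 3: |-5| − (2+4+1) = -2
row 4: |7| − (2+3+3) = -1
minimum over rows = -3 → not strictly diagonally dominant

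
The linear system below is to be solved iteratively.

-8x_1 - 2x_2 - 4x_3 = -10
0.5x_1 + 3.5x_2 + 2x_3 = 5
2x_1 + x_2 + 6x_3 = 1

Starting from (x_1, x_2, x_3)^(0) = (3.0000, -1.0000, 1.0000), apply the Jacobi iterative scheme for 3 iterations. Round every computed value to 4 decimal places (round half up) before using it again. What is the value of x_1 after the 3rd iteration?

0.9524

Iteration 1:
  x_1 = (-10 - (-2)·-1.0000 - (-4)·1.0000) / (-8) = 1.0000
  x_2 = (5 - (0.5)·3.0000 - (2)·1.0000) / (3.5) = 0.4286
  x_3 = (1 - (2)·3.0000 - (1)·-1.0000) / (6) = -0.6667
Iteration 2:
  x_1 = (-10 - (-2)·0.4286 - (-4)·-0.6667) / (-8) = 1.4762
  x_2 = (5 - (0.5)·1.0000 - (2)·-0.6667) / (3.5) = 1.6667
  x_3 = (1 - (2)·1.0000 - (1)·0.4286) / (6) = -0.2381
Iteration 3:
  x_1 = (-10 - (-2)·1.6667 - (-4)·-0.2381) / (-8) = 0.9524
  x_2 = (5 - (0.5)·1.4762 - (2)·-0.2381) / (3.5) = 1.3537
  x_3 = (1 - (2)·1.4762 - (1)·1.6667) / (6) = -0.6032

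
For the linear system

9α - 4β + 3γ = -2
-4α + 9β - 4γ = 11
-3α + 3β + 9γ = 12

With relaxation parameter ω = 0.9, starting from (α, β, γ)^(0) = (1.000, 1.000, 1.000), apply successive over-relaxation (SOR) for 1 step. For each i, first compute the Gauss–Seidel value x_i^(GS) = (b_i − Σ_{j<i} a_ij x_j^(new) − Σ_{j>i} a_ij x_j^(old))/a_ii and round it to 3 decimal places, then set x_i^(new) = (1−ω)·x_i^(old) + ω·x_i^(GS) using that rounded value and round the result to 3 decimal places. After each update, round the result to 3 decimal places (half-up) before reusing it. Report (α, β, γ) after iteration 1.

(0.000, 1.600, 0.820)

Iteration 1:
  α: GS value = (-2 - (-4)·1.000 - (3)·1.000) / (9) = -0.111;  α ← (1−ω)·1.000 + ω·-0.111 = 0.000
  β: GS value = (11 - (-4)·0.000 - (-4)·1.000) / (9) = 1.667;  β ← (1−ω)·1.000 + ω·1.667 = 1.600
  γ: GS value = (12 - (-3)·0.000 - (3)·1.600) / (9) = 0.800;  γ ← (1−ω)·1.000 + ω·0.800 = 0.820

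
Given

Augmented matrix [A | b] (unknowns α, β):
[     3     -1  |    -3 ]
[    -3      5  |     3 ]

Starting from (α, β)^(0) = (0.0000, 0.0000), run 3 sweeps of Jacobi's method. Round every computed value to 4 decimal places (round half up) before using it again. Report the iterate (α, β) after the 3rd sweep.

Iteration 1:
  α = (-3 - (-1)·0.0000) / (3) = -1.0000
  β = (3 - (-3)·0.0000) / (5) = 0.6000
Iteration 2:
  α = (-3 - (-1)·0.6000) / (3) = -0.8000
  β = (3 - (-3)·-1.0000) / (5) = 0.0000
Iteration 3:
  α = (-3 - (-1)·0.0000) / (3) = -1.0000
  β = (3 - (-3)·-0.8000) / (5) = 0.1200

(-1.0000, 0.1200)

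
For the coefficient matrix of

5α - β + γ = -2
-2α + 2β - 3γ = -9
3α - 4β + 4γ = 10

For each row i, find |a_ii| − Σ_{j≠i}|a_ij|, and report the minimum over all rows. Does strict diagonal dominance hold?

row 1: |5| − (1+1) = 3
row 2: |2| − (2+3) = -3
row 3: |4| − (3+4) = -3
minimum over rows = -3 → not strictly diagonally dominant

-3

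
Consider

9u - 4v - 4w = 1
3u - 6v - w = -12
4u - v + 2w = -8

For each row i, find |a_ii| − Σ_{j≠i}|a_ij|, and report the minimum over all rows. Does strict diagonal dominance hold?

-3

row 1: |9| − (4+4) = 1
row 2: |-6| − (3+1) = 2
row 3: |2| − (4+1) = -3
minimum over rows = -3 → not strictly diagonally dominant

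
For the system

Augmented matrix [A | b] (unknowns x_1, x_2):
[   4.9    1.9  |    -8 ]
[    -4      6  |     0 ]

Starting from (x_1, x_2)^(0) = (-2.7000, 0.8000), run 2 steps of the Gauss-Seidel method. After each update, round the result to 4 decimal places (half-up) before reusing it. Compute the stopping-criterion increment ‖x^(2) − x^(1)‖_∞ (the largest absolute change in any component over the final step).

Iteration 1:
  x_1 = (-8 - (1.9)·0.8000) / (4.9) = -1.9429
  x_2 = (0 - (-4)·-1.9429) / (6) = -1.2953
Iteration 2:
  x_1 = (-8 - (1.9)·-1.2953) / (4.9) = -1.1304
  x_2 = (0 - (-4)·-1.1304) / (6) = -0.7536
Change: (0.8125, 0.5417) → max |·| = 0.8125

0.8125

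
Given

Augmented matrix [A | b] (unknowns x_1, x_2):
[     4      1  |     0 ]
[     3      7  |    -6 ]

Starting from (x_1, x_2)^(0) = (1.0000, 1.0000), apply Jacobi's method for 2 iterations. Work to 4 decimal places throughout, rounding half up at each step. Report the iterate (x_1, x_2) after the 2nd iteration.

Iteration 1:
  x_1 = (0 - (1)·1.0000) / (4) = -0.2500
  x_2 = (-6 - (3)·1.0000) / (7) = -1.2857
Iteration 2:
  x_1 = (0 - (1)·-1.2857) / (4) = 0.3214
  x_2 = (-6 - (3)·-0.2500) / (7) = -0.7500

(0.3214, -0.7500)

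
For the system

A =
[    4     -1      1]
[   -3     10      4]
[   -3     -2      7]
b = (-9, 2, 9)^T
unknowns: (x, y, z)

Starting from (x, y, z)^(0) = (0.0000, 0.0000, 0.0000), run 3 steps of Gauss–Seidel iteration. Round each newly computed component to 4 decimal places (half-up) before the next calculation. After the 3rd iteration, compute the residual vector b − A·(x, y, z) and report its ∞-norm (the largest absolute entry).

0.0394

Iteration 1:
  x = (-9 - (-1)·0.0000 - (1)·0.0000) / (4) = -2.2500
  y = (2 - (-3)·-2.2500 - (4)·0.0000) / (10) = -0.4750
  z = (9 - (-3)·-2.2500 - (-2)·-0.4750) / (7) = 0.1857
Iteration 2:
  x = (-9 - (-1)·-0.4750 - (1)·0.1857) / (4) = -2.4152
  y = (2 - (-3)·-2.4152 - (4)·0.1857) / (10) = -0.5988
  z = (9 - (-3)·-2.4152 - (-2)·-0.5988) / (7) = 0.0795
Iteration 3:
  x = (-9 - (-1)·-0.5988 - (1)·0.0795) / (4) = -2.4196
  y = (2 - (-3)·-2.4196 - (4)·0.0795) / (10) = -0.5577
  z = (9 - (-3)·-2.4196 - (-2)·-0.5577) / (7) = 0.0894
Residual b − A·x = (0.0313, -0.0394, 0.0000); ∞-norm = 0.0394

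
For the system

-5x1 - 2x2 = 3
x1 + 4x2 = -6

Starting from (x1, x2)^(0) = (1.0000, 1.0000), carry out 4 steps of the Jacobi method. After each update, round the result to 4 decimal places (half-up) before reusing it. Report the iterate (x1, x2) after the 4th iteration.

(0.0100, -1.4750)

Iteration 1:
  x1 = (3 - (-2)·1.0000) / (-5) = -1.0000
  x2 = (-6 - (1)·1.0000) / (4) = -1.7500
Iteration 2:
  x1 = (3 - (-2)·-1.7500) / (-5) = 0.1000
  x2 = (-6 - (1)·-1.0000) / (4) = -1.2500
Iteration 3:
  x1 = (3 - (-2)·-1.2500) / (-5) = -0.1000
  x2 = (-6 - (1)·0.1000) / (4) = -1.5250
Iteration 4:
  x1 = (3 - (-2)·-1.5250) / (-5) = 0.0100
  x2 = (-6 - (1)·-0.1000) / (4) = -1.4750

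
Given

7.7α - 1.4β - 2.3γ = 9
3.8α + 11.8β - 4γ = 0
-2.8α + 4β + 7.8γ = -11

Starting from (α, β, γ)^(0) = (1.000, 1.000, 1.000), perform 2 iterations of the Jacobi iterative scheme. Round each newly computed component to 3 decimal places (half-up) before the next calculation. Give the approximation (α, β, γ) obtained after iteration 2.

Iteration 1:
  α = (9 - (-1.4)·1.000 - (-2.3)·1.000) / (7.7) = 1.649
  β = (0 - (3.8)·1.000 - (-4)·1.000) / (11.8) = 0.017
  γ = (-11 - (-2.8)·1.000 - (4)·1.000) / (7.8) = -1.564
Iteration 2:
  α = (9 - (-1.4)·0.017 - (-2.3)·-1.564) / (7.7) = 0.705
  β = (0 - (3.8)·1.649 - (-4)·-1.564) / (11.8) = -1.061
  γ = (-11 - (-2.8)·1.649 - (4)·0.017) / (7.8) = -0.827

(0.705, -1.061, -0.827)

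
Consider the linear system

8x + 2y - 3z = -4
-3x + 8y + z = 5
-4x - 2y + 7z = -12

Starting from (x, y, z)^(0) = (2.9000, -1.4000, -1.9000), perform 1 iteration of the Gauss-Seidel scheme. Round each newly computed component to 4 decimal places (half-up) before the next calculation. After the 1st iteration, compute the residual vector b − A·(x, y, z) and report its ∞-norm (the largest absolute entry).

Iteration 1:
  x = (-4 - (2)·-1.4000 - (-3)·-1.9000) / (8) = -0.8625
  y = (5 - (-3)·-0.8625 - (1)·-1.9000) / (8) = 0.5391
  z = (-12 - (-4)·-0.8625 - (-2)·0.5391) / (7) = -2.0531
Residual b − A·x = (-4.3375, 0.1528, -0.0001); ∞-norm = 4.3375

4.3375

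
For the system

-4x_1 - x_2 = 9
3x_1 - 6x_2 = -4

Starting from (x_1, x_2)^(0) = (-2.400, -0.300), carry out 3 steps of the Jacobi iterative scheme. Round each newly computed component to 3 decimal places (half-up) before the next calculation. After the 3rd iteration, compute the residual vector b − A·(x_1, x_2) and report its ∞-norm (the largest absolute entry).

0.083

Iteration 1:
  x_1 = (9 - (-1)·-0.300) / (-4) = -2.175
  x_2 = (-4 - (3)·-2.400) / (-6) = -0.533
Iteration 2:
  x_1 = (9 - (-1)·-0.533) / (-4) = -2.117
  x_2 = (-4 - (3)·-2.175) / (-6) = -0.421
Iteration 3:
  x_1 = (9 - (-1)·-0.421) / (-4) = -2.145
  x_2 = (-4 - (3)·-2.117) / (-6) = -0.392
Residual b − A·x = (0.028, 0.083); ∞-norm = 0.083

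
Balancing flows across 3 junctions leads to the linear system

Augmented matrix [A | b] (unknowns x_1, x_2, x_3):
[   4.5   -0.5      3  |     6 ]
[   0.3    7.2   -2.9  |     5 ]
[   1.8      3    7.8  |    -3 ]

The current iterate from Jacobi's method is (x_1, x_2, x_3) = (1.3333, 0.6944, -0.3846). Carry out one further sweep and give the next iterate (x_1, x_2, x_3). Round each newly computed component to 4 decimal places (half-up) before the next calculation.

One sweep:
  x_1 = (6 - (-0.5)·0.6944 - (3)·-0.3846) / (4.5) = 1.6669
  x_2 = (5 - (0.3)·1.3333 - (-2.9)·-0.3846) / (7.2) = 0.4840
  x_3 = (-3 - (1.8)·1.3333 - (3)·0.6944) / (7.8) = -0.9594

(1.6669, 0.4840, -0.9594)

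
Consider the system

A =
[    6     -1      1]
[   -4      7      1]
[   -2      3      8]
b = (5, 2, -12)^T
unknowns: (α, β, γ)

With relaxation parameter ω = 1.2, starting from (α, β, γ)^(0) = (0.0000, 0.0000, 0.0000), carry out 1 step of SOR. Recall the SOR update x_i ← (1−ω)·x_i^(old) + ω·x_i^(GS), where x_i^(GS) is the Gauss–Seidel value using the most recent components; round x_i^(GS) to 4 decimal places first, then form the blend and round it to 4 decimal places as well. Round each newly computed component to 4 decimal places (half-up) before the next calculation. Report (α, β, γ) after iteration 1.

Iteration 1:
  α: GS value = (5 - (-1)·0.0000 - (1)·0.0000) / (6) = 0.8333;  α ← (1−ω)·0.0000 + ω·0.8333 = 1.0000
  β: GS value = (2 - (-4)·1.0000 - (1)·0.0000) / (7) = 0.8571;  β ← (1−ω)·0.0000 + ω·0.8571 = 1.0285
  γ: GS value = (-12 - (-2)·1.0000 - (3)·1.0285) / (8) = -1.6357;  γ ← (1−ω)·0.0000 + ω·-1.6357 = -1.9628

(1.0000, 1.0285, -1.9628)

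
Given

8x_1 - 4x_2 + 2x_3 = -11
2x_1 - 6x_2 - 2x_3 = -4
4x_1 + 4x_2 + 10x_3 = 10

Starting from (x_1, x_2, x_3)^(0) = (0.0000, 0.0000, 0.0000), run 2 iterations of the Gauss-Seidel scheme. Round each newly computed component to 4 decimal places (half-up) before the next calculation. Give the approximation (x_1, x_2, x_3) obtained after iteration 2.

Iteration 1:
  x_1 = (-11 - (-4)·0.0000 - (2)·0.0000) / (8) = -1.3750
  x_2 = (-4 - (2)·-1.3750 - (-2)·0.0000) / (-6) = 0.2083
  x_3 = (10 - (4)·-1.3750 - (4)·0.2083) / (10) = 1.4667
Iteration 2:
  x_1 = (-11 - (-4)·0.2083 - (2)·1.4667) / (8) = -1.6375
  x_2 = (-4 - (2)·-1.6375 - (-2)·1.4667) / (-6) = -0.3681
  x_3 = (10 - (4)·-1.6375 - (4)·-0.3681) / (10) = 1.8022

(-1.6375, -0.3681, 1.8022)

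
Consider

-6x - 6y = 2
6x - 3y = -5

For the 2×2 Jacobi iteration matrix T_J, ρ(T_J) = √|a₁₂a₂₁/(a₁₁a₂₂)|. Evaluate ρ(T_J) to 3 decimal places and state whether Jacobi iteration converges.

a₁₂a₂₁/(a₁₁a₂₂) = (-6)·(6) / ((-6)·(-3)) = -2.000000
ρ = √|-2.000000| = √2.000000 = 1.414
ρ > 1, so Jacobi diverges

1.414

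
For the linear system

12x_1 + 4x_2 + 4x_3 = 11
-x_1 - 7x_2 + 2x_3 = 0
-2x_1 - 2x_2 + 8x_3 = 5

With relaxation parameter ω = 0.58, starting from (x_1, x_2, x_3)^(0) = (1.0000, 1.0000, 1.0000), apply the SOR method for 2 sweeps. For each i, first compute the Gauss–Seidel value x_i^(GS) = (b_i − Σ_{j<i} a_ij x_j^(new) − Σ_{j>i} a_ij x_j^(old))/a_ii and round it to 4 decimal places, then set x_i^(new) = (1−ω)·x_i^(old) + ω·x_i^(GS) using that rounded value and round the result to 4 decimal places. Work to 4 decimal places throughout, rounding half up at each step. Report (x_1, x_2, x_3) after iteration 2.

Iteration 1:
  x_1: GS value = (11 - (4)·1.0000 - (4)·1.0000) / (12) = 0.2500;  x_1 ← (1−ω)·1.0000 + ω·0.2500 = 0.5650
  x_2: GS value = (0 - (-1)·0.5650 - (2)·1.0000) / (-7) = 0.2050;  x_2 ← (1−ω)·1.0000 + ω·0.2050 = 0.5389
  x_3: GS value = (5 - (-2)·0.5650 - (-2)·0.5389) / (8) = 0.9010;  x_3 ← (1−ω)·1.0000 + ω·0.9010 = 0.9426
Iteration 2:
  x_1: GS value = (11 - (4)·0.5389 - (4)·0.9426) / (12) = 0.4228;  x_1 ← (1−ω)·0.5650 + ω·0.4228 = 0.4825
  x_2: GS value = (0 - (-1)·0.4825 - (2)·0.9426) / (-7) = 0.2004;  x_2 ← (1−ω)·0.5389 + ω·0.2004 = 0.3426
  x_3: GS value = (5 - (-2)·0.4825 - (-2)·0.3426) / (8) = 0.8313;  x_3 ← (1−ω)·0.9426 + ω·0.8313 = 0.8780

(0.4825, 0.3426, 0.8780)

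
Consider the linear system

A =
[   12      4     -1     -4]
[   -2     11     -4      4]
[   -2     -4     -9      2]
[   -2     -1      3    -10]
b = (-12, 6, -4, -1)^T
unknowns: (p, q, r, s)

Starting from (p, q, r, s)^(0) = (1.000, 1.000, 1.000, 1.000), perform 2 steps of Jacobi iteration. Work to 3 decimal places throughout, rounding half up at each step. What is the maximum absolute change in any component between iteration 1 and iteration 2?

0.385

Iteration 1:
  p = (-12 - (4)·1.000 - (-1)·1.000 - (-4)·1.000) / (12) = -0.917
  q = (6 - (-2)·1.000 - (-4)·1.000 - (4)·1.000) / (11) = 0.727
  r = (-4 - (-2)·1.000 - (-4)·1.000 - (2)·1.000) / (-9) = 0.000
  s = (-1 - (-2)·1.000 - (-1)·1.000 - (3)·1.000) / (-10) = 0.100
Iteration 2:
  p = (-12 - (4)·0.727 - (-1)·0.000 - (-4)·0.100) / (12) = -1.209
  q = (6 - (-2)·-0.917 - (-4)·0.000 - (4)·0.100) / (11) = 0.342
  r = (-4 - (-2)·-0.917 - (-4)·0.727 - (2)·0.100) / (-9) = 0.347
  s = (-1 - (-2)·-0.917 - (-1)·0.727 - (3)·0.000) / (-10) = 0.211
Change: (-0.292, -0.385, 0.347, 0.111) → max |·| = 0.385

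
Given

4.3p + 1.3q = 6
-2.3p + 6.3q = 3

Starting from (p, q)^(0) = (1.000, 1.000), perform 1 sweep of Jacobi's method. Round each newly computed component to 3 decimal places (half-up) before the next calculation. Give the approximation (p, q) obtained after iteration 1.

(1.093, 0.841)

Iteration 1:
  p = (6 - (1.3)·1.000) / (4.3) = 1.093
  q = (3 - (-2.3)·1.000) / (6.3) = 0.841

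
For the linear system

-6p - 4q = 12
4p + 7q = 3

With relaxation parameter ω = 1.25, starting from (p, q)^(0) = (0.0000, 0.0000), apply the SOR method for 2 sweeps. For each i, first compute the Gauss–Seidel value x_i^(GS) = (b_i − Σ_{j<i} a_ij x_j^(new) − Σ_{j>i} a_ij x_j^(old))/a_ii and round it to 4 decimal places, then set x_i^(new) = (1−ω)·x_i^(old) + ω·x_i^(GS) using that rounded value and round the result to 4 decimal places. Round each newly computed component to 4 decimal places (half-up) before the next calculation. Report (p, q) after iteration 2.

Iteration 1:
  p: GS value = (12 - (-4)·0.0000) / (-6) = -2.0000;  p ← (1−ω)·0.0000 + ω·-2.0000 = -2.5000
  q: GS value = (3 - (4)·-2.5000) / (7) = 1.8571;  q ← (1−ω)·0.0000 + ω·1.8571 = 2.3214
Iteration 2:
  p: GS value = (12 - (-4)·2.3214) / (-6) = -3.5476;  p ← (1−ω)·-2.5000 + ω·-3.5476 = -3.8095
  q: GS value = (3 - (4)·-3.8095) / (7) = 2.6054;  q ← (1−ω)·2.3214 + ω·2.6054 = 2.6764

(-3.8095, 2.6764)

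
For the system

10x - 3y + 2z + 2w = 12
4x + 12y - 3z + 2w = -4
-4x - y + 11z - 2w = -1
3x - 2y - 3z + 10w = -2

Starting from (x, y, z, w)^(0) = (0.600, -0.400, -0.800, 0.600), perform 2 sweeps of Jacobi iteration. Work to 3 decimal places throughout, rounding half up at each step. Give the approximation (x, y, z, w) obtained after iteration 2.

(1.050, -0.540, 0.113, -0.643)

Iteration 1:
  x = (12 - (-3)·-0.400 - (2)·-0.800 - (2)·0.600) / (10) = 1.120
  y = (-4 - (4)·0.600 - (-3)·-0.800 - (2)·0.600) / (12) = -0.833
  z = (-1 - (-4)·0.600 - (-1)·-0.400 - (-2)·0.600) / (11) = 0.200
  w = (-2 - (3)·0.600 - (-2)·-0.400 - (-3)·-0.800) / (10) = -0.700
Iteration 2:
  x = (12 - (-3)·-0.833 - (2)·0.200 - (2)·-0.700) / (10) = 1.050
  y = (-4 - (4)·1.120 - (-3)·0.200 - (2)·-0.700) / (12) = -0.540
  z = (-1 - (-4)·1.120 - (-1)·-0.833 - (-2)·-0.700) / (11) = 0.113
  w = (-2 - (3)·1.120 - (-2)·-0.833 - (-3)·0.200) / (10) = -0.643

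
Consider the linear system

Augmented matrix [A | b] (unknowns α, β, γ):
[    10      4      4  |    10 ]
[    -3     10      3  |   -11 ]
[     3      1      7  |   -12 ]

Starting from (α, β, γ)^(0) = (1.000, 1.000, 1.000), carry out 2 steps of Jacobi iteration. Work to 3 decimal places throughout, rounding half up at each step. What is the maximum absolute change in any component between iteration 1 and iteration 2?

Iteration 1:
  α = (10 - (4)·1.000 - (4)·1.000) / (10) = 0.200
  β = (-11 - (-3)·1.000 - (3)·1.000) / (10) = -1.100
  γ = (-12 - (3)·1.000 - (1)·1.000) / (7) = -2.286
Iteration 2:
  α = (10 - (4)·-1.100 - (4)·-2.286) / (10) = 2.354
  β = (-11 - (-3)·0.200 - (3)·-2.286) / (10) = -0.354
  γ = (-12 - (3)·0.200 - (1)·-1.100) / (7) = -1.643
Change: (2.154, 0.746, 0.643) → max |·| = 2.154

2.154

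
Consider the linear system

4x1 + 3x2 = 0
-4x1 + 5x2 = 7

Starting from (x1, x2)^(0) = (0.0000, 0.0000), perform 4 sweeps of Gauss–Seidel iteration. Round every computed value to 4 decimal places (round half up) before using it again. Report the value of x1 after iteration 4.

Iteration 1:
  x1 = (0 - (3)·0.0000) / (4) = 0.0000
  x2 = (7 - (-4)·0.0000) / (5) = 1.4000
Iteration 2:
  x1 = (0 - (3)·1.4000) / (4) = -1.0500
  x2 = (7 - (-4)·-1.0500) / (5) = 0.5600
Iteration 3:
  x1 = (0 - (3)·0.5600) / (4) = -0.4200
  x2 = (7 - (-4)·-0.4200) / (5) = 1.0640
Iteration 4:
  x1 = (0 - (3)·1.0640) / (4) = -0.7980
  x2 = (7 - (-4)·-0.7980) / (5) = 0.7616

-0.7980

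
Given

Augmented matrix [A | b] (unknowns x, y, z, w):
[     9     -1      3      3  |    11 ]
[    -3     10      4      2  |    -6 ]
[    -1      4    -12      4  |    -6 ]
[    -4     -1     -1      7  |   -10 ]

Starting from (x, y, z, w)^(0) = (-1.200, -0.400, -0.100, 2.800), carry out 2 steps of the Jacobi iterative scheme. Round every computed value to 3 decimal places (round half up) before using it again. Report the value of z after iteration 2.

Iteration 1:
  x = (11 - (-1)·-0.400 - (3)·-0.100 - (3)·2.800) / (9) = 0.278
  y = (-6 - (-3)·-1.200 - (4)·-0.100 - (2)·2.800) / (10) = -1.480
  z = (-6 - (-1)·-1.200 - (4)·-0.400 - (4)·2.800) / (-12) = 1.400
  w = (-10 - (-4)·-1.200 - (-1)·-0.400 - (-1)·-0.100) / (7) = -2.186
Iteration 2:
  x = (11 - (-1)·-1.480 - (3)·1.400 - (3)·-2.186) / (9) = 1.320
  y = (-6 - (-3)·0.278 - (4)·1.400 - (2)·-2.186) / (10) = -0.639
  z = (-6 - (-1)·0.278 - (4)·-1.480 - (4)·-2.186) / (-12) = -0.745
  w = (-10 - (-4)·0.278 - (-1)·-1.480 - (-1)·1.400) / (7) = -1.281

-0.745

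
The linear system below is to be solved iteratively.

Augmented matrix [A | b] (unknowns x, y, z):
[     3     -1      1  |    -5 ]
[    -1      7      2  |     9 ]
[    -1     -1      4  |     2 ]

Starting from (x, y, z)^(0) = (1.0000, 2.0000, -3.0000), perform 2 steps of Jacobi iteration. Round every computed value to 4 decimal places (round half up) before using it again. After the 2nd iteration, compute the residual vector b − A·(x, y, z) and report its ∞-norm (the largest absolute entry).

Iteration 1:
  x = (-5 - (-1)·2.0000 - (1)·-3.0000) / (3) = 0.0000
  y = (9 - (-1)·1.0000 - (2)·-3.0000) / (7) = 2.2857
  z = (2 - (-1)·1.0000 - (-1)·2.0000) / (4) = 1.2500
Iteration 2:
  x = (-5 - (-1)·2.2857 - (1)·1.2500) / (3) = -1.3214
  y = (9 - (-1)·0.0000 - (2)·1.2500) / (7) = 0.9286
  z = (2 - (-1)·0.0000 - (-1)·2.2857) / (4) = 1.0714
Residual b − A·x = (-1.1786, -0.9644, -2.6784); ∞-norm = 2.6784

2.6784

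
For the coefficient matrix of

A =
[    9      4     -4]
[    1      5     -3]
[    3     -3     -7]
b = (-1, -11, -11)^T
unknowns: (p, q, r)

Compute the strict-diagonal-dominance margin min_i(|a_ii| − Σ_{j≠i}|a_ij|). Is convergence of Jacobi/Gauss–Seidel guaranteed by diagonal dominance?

row 1: |9| − (4+4) = 1
row 2: |5| − (1+3) = 1
row 3: |-7| − (3+3) = 1
minimum over rows = 1 → strictly diagonally dominant (convergence guaranteed)

1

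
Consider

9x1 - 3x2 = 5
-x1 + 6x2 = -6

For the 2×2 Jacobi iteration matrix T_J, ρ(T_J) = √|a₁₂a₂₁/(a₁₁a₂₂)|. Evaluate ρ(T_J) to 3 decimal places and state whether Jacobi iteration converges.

a₁₂a₂₁/(a₁₁a₂₂) = (-3)·(-1) / ((9)·(6)) = 0.055556
ρ = √|0.055556| = √0.055556 = 0.236
ρ < 1, so Jacobi converges

0.236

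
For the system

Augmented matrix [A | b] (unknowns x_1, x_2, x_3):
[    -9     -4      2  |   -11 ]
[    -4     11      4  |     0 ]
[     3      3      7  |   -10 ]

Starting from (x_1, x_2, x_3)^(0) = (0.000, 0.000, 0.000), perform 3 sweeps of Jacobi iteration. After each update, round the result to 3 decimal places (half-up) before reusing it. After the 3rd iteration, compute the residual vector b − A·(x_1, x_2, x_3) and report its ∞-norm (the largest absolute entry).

Iteration 1:
  x_1 = (-11 - (-4)·0.000 - (2)·0.000) / (-9) = 1.222
  x_2 = (0 - (-4)·0.000 - (4)·0.000) / (11) = 0.000
  x_3 = (-10 - (3)·0.000 - (3)·0.000) / (7) = -1.429
Iteration 2:
  x_1 = (-11 - (-4)·0.000 - (2)·-1.429) / (-9) = 0.905
  x_2 = (0 - (-4)·1.222 - (4)·-1.429) / (11) = 0.964
  x_3 = (-10 - (3)·1.222 - (3)·0.000) / (7) = -1.952
Iteration 3:
  x_1 = (-11 - (-4)·0.964 - (2)·-1.952) / (-9) = 0.360
  x_2 = (0 - (-4)·0.905 - (4)·-1.952) / (11) = 1.039
  x_3 = (-10 - (3)·0.905 - (3)·0.964) / (7) = -2.230
Residual b − A·x = (0.856, -1.069, 1.413); ∞-norm = 1.413

1.413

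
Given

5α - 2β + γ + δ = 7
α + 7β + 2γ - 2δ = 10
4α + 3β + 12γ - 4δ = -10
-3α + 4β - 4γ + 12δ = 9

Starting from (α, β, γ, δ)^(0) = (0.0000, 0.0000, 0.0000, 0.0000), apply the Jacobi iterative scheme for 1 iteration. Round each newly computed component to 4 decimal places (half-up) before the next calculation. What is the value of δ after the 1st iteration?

0.7500

Iteration 1:
  α = (7 - (-2)·0.0000 - (1)·0.0000 - (1)·0.0000) / (5) = 1.4000
  β = (10 - (1)·0.0000 - (2)·0.0000 - (-2)·0.0000) / (7) = 1.4286
  γ = (-10 - (4)·0.0000 - (3)·0.0000 - (-4)·0.0000) / (12) = -0.8333
  δ = (9 - (-3)·0.0000 - (4)·0.0000 - (-4)·0.0000) / (12) = 0.7500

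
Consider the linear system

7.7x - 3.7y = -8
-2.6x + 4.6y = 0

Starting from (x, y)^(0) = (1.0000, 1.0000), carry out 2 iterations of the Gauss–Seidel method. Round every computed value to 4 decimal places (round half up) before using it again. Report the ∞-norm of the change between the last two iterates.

0.6322

Iteration 1:
  x = (-8 - (-3.7)·1.0000) / (7.7) = -0.5584
  y = (0 - (-2.6)·-0.5584) / (4.6) = -0.3156
Iteration 2:
  x = (-8 - (-3.7)·-0.3156) / (7.7) = -1.1906
  y = (0 - (-2.6)·-1.1906) / (4.6) = -0.6729
Change: (-0.6322, -0.3573) → max |·| = 0.6322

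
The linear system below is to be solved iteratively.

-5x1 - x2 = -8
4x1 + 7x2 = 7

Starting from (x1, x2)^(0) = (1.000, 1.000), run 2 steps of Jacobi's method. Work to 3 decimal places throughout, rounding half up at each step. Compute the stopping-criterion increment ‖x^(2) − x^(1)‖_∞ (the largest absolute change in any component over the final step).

Iteration 1:
  x1 = (-8 - (-1)·1.000) / (-5) = 1.400
  x2 = (7 - (4)·1.000) / (7) = 0.429
Iteration 2:
  x1 = (-8 - (-1)·0.429) / (-5) = 1.514
  x2 = (7 - (4)·1.400) / (7) = 0.200
Change: (0.114, -0.229) → max |·| = 0.229

0.229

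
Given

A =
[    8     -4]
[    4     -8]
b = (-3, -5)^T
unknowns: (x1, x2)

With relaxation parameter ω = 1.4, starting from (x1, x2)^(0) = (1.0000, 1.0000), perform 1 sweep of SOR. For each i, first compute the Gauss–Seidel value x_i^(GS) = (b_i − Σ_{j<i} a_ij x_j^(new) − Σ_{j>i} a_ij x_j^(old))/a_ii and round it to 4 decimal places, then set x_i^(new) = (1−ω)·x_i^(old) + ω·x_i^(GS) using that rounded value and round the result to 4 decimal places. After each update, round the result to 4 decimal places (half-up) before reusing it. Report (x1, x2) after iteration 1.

(-0.2250, 0.3175)

Iteration 1:
  x1: GS value = (-3 - (-4)·1.0000) / (8) = 0.1250;  x1 ← (1−ω)·1.0000 + ω·0.1250 = -0.2250
  x2: GS value = (-5 - (4)·-0.2250) / (-8) = 0.5125;  x2 ← (1−ω)·1.0000 + ω·0.5125 = 0.3175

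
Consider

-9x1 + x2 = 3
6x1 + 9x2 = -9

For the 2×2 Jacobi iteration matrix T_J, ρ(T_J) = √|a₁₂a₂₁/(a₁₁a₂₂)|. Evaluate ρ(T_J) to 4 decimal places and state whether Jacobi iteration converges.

a₁₂a₂₁/(a₁₁a₂₂) = (1)·(6) / ((-9)·(9)) = -0.074074
ρ = √|-0.074074| = √0.074074 = 0.2722
ρ < 1, so Jacobi converges

0.2722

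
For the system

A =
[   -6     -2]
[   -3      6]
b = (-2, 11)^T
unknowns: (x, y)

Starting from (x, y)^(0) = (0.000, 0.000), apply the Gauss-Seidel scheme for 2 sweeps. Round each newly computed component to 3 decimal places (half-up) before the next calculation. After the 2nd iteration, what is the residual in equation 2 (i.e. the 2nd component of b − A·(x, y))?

Iteration 1:
  x = (-2 - (-2)·0.000) / (-6) = 0.333
  y = (11 - (-3)·0.333) / (6) = 2.000
Iteration 2:
  x = (-2 - (-2)·2.000) / (-6) = -0.333
  y = (11 - (-3)·-0.333) / (6) = 1.667
Residual b − A·x = (-0.664, -0.001)

-0.001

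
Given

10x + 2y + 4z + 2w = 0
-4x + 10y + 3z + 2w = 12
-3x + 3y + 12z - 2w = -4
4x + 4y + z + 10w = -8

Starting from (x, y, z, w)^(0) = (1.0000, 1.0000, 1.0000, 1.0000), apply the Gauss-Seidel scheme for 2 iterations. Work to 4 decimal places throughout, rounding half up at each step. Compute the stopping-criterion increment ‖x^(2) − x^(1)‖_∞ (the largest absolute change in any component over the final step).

1.1660

Iteration 1:
  x = (0 - (2)·1.0000 - (4)·1.0000 - (2)·1.0000) / (10) = -0.8000
  y = (12 - (-4)·-0.8000 - (3)·1.0000 - (2)·1.0000) / (10) = 0.3800
  z = (-4 - (-3)·-0.8000 - (3)·0.3800 - (-2)·1.0000) / (12) = -0.4617
  w = (-8 - (4)·-0.8000 - (4)·0.3800 - (1)·-0.4617) / (10) = -0.5858
Iteration 2:
  x = (0 - (2)·0.3800 - (4)·-0.4617 - (2)·-0.5858) / (10) = 0.2258
  y = (12 - (-4)·0.2258 - (3)·-0.4617 - (2)·-0.5858) / (10) = 1.5460
  z = (-4 - (-3)·0.2258 - (3)·1.5460 - (-2)·-0.5858) / (12) = -0.7610
  w = (-8 - (4)·0.2258 - (4)·1.5460 - (1)·-0.7610) / (10) = -1.4326
Change: (1.0258, 1.1660, -0.2993, -0.8468) → max |·| = 1.1660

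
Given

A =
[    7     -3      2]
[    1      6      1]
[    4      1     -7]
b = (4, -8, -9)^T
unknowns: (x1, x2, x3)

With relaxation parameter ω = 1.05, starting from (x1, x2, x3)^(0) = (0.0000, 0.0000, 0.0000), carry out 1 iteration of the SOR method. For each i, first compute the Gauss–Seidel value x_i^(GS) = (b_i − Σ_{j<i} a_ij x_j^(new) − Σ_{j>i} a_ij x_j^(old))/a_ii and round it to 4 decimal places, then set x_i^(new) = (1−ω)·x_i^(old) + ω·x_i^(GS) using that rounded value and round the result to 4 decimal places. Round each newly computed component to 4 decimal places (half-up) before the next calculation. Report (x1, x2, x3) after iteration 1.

Iteration 1:
  x1: GS value = (4 - (-3)·0.0000 - (2)·0.0000) / (7) = 0.5714;  x1 ← (1−ω)·0.0000 + ω·0.5714 = 0.6000
  x2: GS value = (-8 - (1)·0.6000 - (1)·0.0000) / (6) = -1.4333;  x2 ← (1−ω)·0.0000 + ω·-1.4333 = -1.5050
  x3: GS value = (-9 - (4)·0.6000 - (1)·-1.5050) / (-7) = 1.4136;  x3 ← (1−ω)·0.0000 + ω·1.4136 = 1.4843

(0.6000, -1.5050, 1.4843)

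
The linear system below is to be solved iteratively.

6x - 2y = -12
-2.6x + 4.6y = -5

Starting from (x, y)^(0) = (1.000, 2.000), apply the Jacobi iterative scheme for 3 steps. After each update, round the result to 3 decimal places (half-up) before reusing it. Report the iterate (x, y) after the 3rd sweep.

Iteration 1:
  x = (-12 - (-2)·2.000) / (6) = -1.333
  y = (-5 - (-2.6)·1.000) / (4.6) = -0.522
Iteration 2:
  x = (-12 - (-2)·-0.522) / (6) = -2.174
  y = (-5 - (-2.6)·-1.333) / (4.6) = -1.840
Iteration 3:
  x = (-12 - (-2)·-1.840) / (6) = -2.613
  y = (-5 - (-2.6)·-2.174) / (4.6) = -2.316

(-2.613, -2.316)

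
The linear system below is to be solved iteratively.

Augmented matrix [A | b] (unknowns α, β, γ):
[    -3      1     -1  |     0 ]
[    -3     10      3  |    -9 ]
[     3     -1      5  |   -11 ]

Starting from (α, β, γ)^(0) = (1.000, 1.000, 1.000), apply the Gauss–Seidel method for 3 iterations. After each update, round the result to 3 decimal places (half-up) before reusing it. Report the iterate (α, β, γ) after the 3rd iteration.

Iteration 1:
  α = (0 - (1)·1.000 - (-1)·1.000) / (-3) = 0.000
  β = (-9 - (-3)·0.000 - (3)·1.000) / (10) = -1.200
  γ = (-11 - (3)·0.000 - (-1)·-1.200) / (5) = -2.440
Iteration 2:
  α = (0 - (1)·-1.200 - (-1)·-2.440) / (-3) = 0.413
  β = (-9 - (-3)·0.413 - (3)·-2.440) / (10) = -0.044
  γ = (-11 - (3)·0.413 - (-1)·-0.044) / (5) = -2.457
Iteration 3:
  α = (0 - (1)·-0.044 - (-1)·-2.457) / (-3) = 0.804
  β = (-9 - (-3)·0.804 - (3)·-2.457) / (10) = 0.078
  γ = (-11 - (3)·0.804 - (-1)·0.078) / (5) = -2.667

(0.804, 0.078, -2.667)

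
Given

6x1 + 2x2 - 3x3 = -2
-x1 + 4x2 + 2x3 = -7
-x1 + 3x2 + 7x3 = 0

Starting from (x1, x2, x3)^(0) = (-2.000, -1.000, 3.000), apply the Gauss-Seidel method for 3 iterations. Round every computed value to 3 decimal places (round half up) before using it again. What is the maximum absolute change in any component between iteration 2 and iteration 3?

Iteration 1:
  x1 = (-2 - (2)·-1.000 - (-3)·3.000) / (6) = 1.500
  x2 = (-7 - (-1)·1.500 - (2)·3.000) / (4) = -2.875
  x3 = (0 - (-1)·1.500 - (3)·-2.875) / (7) = 1.446
Iteration 2:
  x1 = (-2 - (2)·-2.875 - (-3)·1.446) / (6) = 1.348
  x2 = (-7 - (-1)·1.348 - (2)·1.446) / (4) = -2.136
  x3 = (0 - (-1)·1.348 - (3)·-2.136) / (7) = 1.108
Iteration 3:
  x1 = (-2 - (2)·-2.136 - (-3)·1.108) / (6) = 0.933
  x2 = (-7 - (-1)·0.933 - (2)·1.108) / (4) = -2.071
  x3 = (0 - (-1)·0.933 - (3)·-2.071) / (7) = 1.021
Change: (-0.415, 0.065, -0.087) → max |·| = 0.415

0.415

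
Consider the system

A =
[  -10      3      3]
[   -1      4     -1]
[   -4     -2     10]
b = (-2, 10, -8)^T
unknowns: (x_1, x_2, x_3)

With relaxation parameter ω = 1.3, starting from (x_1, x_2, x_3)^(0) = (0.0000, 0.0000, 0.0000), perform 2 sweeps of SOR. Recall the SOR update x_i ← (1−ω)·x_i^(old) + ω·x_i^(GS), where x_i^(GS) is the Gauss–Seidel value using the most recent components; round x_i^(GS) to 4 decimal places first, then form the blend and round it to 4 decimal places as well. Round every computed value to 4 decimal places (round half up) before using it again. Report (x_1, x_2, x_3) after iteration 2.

(1.4677, 2.7144, 0.4403)

Iteration 1:
  x_1: GS value = (-2 - (3)·0.0000 - (3)·0.0000) / (-10) = 0.2000;  x_1 ← (1−ω)·0.0000 + ω·0.2000 = 0.2600
  x_2: GS value = (10 - (-1)·0.2600 - (-1)·0.0000) / (4) = 2.5650;  x_2 ← (1−ω)·0.0000 + ω·2.5650 = 3.3345
  x_3: GS value = (-8 - (-4)·0.2600 - (-2)·3.3345) / (10) = -0.0291;  x_3 ← (1−ω)·0.0000 + ω·-0.0291 = -0.0378
Iteration 2:
  x_1: GS value = (-2 - (3)·3.3345 - (3)·-0.0378) / (-10) = 1.1890;  x_1 ← (1−ω)·0.2600 + ω·1.1890 = 1.4677
  x_2: GS value = (10 - (-1)·1.4677 - (-1)·-0.0378) / (4) = 2.8575;  x_2 ← (1−ω)·3.3345 + ω·2.8575 = 2.7144
  x_3: GS value = (-8 - (-4)·1.4677 - (-2)·2.7144) / (10) = 0.3300;  x_3 ← (1−ω)·-0.0378 + ω·0.3300 = 0.4403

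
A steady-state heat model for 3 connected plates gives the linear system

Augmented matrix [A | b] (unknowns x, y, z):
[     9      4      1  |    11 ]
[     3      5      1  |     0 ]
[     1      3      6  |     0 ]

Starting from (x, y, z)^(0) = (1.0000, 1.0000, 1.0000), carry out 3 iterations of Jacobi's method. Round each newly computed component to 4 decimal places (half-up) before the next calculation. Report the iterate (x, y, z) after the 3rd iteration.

Iteration 1:
  x = (11 - (4)·1.0000 - (1)·1.0000) / (9) = 0.6667
  y = (0 - (3)·1.0000 - (1)·1.0000) / (5) = -0.8000
  z = (0 - (1)·1.0000 - (3)·1.0000) / (6) = -0.6667
Iteration 2:
  x = (11 - (4)·-0.8000 - (1)·-0.6667) / (9) = 1.6519
  y = (0 - (3)·0.6667 - (1)·-0.6667) / (5) = -0.2667
  z = (0 - (1)·0.6667 - (3)·-0.8000) / (6) = 0.2889
Iteration 3:
  x = (11 - (4)·-0.2667 - (1)·0.2889) / (9) = 1.3087
  y = (0 - (3)·1.6519 - (1)·0.2889) / (5) = -1.0489
  z = (0 - (1)·1.6519 - (3)·-0.2667) / (6) = -0.1420

(1.3087, -1.0489, -0.1420)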